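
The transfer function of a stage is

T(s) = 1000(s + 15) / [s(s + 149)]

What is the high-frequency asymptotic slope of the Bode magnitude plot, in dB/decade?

Each pole contributes −20 dB/decade at high frequency; each zero contributes +20 dB/decade.
Net: 1 zero(s) − 2 pole(s) → -20 dB/decade.

-20 dB/decade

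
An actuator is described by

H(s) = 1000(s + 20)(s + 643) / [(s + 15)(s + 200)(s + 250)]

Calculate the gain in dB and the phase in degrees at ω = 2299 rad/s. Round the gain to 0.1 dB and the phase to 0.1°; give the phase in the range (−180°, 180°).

At s = jω = j2299:
zero (s+20): 20 + j2299 → |·| = √(20²+2299²) = √5285801 ≈ 2299.1, ∠ = arctan(2299/20) ≈ 89.50°
zero (s+643): 643 + j2299 → |·| = √(643²+2299²) = √5698850 ≈ 2387.2, ∠ = arctan(2299/643) ≈ 74.37°
pole (s+15): 15 + j2299 → |·| = √(15²+2299²) = √5285626 ≈ 2299, ∠ = arctan(2299/15) ≈ 89.63°
pole (s+200): 200 + j2299 → |·| = √(200²+2299²) = √5325401 ≈ 2307.7, ∠ = arctan(2299/200) ≈ 85.03°
pole (s+250): 250 + j2299 → |·| = √(250²+2299²) = √5347901 ≈ 2312.6, ∠ = arctan(2299/250) ≈ 83.79°
|H| = 1000 · 5.4884e+06 / 1.2269e+10 ≈ 0.44734
Gain = 20 log₁₀(0.44734) ≈ -6.99 dB
∠H = 163.87° − 258.45° = -94.58°

-7.0 dB, -94.6°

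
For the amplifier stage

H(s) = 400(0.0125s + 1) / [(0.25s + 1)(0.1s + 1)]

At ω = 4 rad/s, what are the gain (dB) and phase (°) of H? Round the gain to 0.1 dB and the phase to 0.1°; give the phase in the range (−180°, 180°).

At ω = 4 rad/s:
zero (1 + j4·0.0125) = 1 + j0.05 → |·| ≈ 1.0012, ∠ ≈ 2.86°
pole (1 + j4·0.25) = 1 + j1 → |·| ≈ 1.4142, ∠ ≈ 45.00°
pole (1 + j4·0.1) = 1 + j0.4 → |·| ≈ 1.077, ∠ ≈ 21.80°
|H| = 400 · 1.0012 / (1.4142 · 1.077) ≈ 262.94
Gain = 20 log₁₀(262.94) ≈ 48.40 dB
∠H = (2.86°) − (45.00° + 21.80°) = -63.94°

48.4 dB, -63.9°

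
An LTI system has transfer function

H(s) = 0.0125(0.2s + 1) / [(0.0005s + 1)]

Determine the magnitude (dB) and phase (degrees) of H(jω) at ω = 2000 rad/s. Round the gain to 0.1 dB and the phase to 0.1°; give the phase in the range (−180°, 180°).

At ω = 2000 rad/s:
zero (1 + j2000·0.2) = 1 + j400 → |·| ≈ 400, ∠ ≈ 89.86°
pole (1 + j2000·0.0005) = 1 + j1 → |·| ≈ 1.4142, ∠ ≈ 45.00°
|H| = 0.0125 · 400 / (1.4142) ≈ 3.5356
Gain = 20 log₁₀(3.5356) ≈ 10.97 dB
∠H = (89.86°) − (45.00°) = 44.86°

11.0 dB, 44.9°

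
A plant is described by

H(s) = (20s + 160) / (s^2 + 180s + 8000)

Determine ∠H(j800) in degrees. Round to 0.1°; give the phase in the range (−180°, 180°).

Substitute s = j800:
Numerator: 20(j800) + 160 = 160 + j16000
Denominator: (j800)^2 + 180(j800) + 8000 = -632000 + j144000
|N| = √(160² + 16000²) ≈ 16001, ∠N ≈ 89.43°
|D| = √(632000² + 144000²) ≈ 6.482e+05, ∠D ≈ 167.16°
∠H = 89.43° − 167.16° = -77.73°

-77.7°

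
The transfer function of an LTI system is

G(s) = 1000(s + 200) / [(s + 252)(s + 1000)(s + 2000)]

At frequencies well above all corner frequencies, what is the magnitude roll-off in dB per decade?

Each pole contributes −20 dB/decade at high frequency; each zero contributes +20 dB/decade.
Net: 1 zero(s) − 3 pole(s) → -40 dB/decade.

-40 dB/decade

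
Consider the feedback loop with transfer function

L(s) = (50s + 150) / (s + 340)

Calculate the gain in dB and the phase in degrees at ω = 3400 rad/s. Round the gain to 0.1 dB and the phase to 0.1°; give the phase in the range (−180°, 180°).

33.9 dB, 5.7°

Substitute s = j3400:
Numerator: 50(j3400) + 150 = 150 + j170000
Denominator: (j3400) + 340 = 340 + j3400
|N| = √(150² + 170000²) ≈ 1.7e+05, ∠N ≈ 89.95°
|D| = √(340² + 3400²) ≈ 3417, ∠D ≈ 84.29°
|L| = 1.7e+05 / 3417 ≈ 49.751
Gain = 20 log₁₀(49.751) ≈ 33.94 dB
∠L = 89.95° − 84.29° = 5.66°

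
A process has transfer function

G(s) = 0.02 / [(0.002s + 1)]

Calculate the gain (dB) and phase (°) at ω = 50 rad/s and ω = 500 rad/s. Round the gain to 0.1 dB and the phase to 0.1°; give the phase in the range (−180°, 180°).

ω = 50: -34.0 dB, -5.7°; ω = 500: -37.0 dB, -45.0°

At ω = 50 rad/s:
pole (1 + j50·0.002) = 1 + j0.1 → |·| ≈ 1.005, ∠ ≈ 5.71°
|G| = 0.02 · 1 / (1.005) ≈ 0.0199
Gain = 20 log₁₀(0.0199) ≈ -34.02 dB
∠G = (0°) − (5.71°) = -5.71°

At ω = 500 rad/s:
pole (1 + j500·0.002) = 1 + j1 → |·| ≈ 1.4142, ∠ ≈ 45.00°
|G| = 0.02 · 1 / (1.4142) ≈ 0.014142
Gain = 20 log₁₀(0.014142) ≈ -36.99 dB
∠G = (0°) − (45.00°) = -45.00°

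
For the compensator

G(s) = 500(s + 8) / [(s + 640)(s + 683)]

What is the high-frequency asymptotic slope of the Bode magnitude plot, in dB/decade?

-20 dB/decade

Each pole contributes −20 dB/decade at high frequency; each zero contributes +20 dB/decade.
Net: 1 zero(s) − 2 pole(s) → -20 dB/decade.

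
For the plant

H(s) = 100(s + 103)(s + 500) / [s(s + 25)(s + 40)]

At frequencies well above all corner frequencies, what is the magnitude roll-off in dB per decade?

-20 dB/decade

Each pole contributes −20 dB/decade at high frequency; each zero contributes +20 dB/decade.
Net: 2 zero(s) − 3 pole(s) → -20 dB/decade.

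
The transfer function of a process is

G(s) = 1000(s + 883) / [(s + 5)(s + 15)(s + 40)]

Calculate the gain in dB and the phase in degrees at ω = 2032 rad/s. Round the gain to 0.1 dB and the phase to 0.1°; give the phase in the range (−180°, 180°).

-71.6 dB, 158.2°

At s = jω = j2032:
zero (s+883): 883 + j2032 → |·| = √(883²+2032²) = √4908713 ≈ 2215.6, ∠ = arctan(2032/883) ≈ 66.51°
pole (s+5): 5 + j2032 → |·| = √(5²+2032²) = √4129049 ≈ 2032, ∠ = arctan(2032/5) ≈ 89.86°
pole (s+15): 15 + j2032 → |·| = √(15²+2032²) = √4129249 ≈ 2032.1, ∠ = arctan(2032/15) ≈ 89.58°
pole (s+40): 40 + j2032 → |·| = √(40²+2032²) = √4130624 ≈ 2032.4, ∠ = arctan(2032/40) ≈ 88.87°
|G| = 1000 · 2215.6 / 8.3922e+09 ≈ 0.00026401
Gain = 20 log₁₀(0.00026401) ≈ -71.57 dB
∠G = 66.51° − 268.31° = -201.80° ≡ 158.20° (principal value)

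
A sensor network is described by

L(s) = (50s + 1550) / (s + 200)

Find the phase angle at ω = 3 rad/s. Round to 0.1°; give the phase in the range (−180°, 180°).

Substitute s = j3:
Numerator: 50(j3) + 1550 = 1550 + j150
Denominator: (j3) + 200 = 200 + j3
|N| = √(1550² + 150²) ≈ 1557.2, ∠N ≈ 5.53°
|D| = √(200² + 3²) ≈ 200.02, ∠D ≈ 0.86°
∠L = 5.53° − 0.86° = 4.67°

4.7°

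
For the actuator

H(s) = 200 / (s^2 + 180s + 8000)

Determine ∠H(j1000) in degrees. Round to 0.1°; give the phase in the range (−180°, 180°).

-169.7°

Substitute s = j1000:
Numerator: 200 = 200 + j0
Denominator: (j1000)^2 + 180(j1000) + 8000 = -992000 + j180000
|N| = √(200² + 0²) ≈ 200, ∠N ≈ 0.00°
|D| = √(992000² + 180000²) ≈ 1.0082e+06, ∠D ≈ 169.72°
∠H = 0.00° − 169.72° = -169.72°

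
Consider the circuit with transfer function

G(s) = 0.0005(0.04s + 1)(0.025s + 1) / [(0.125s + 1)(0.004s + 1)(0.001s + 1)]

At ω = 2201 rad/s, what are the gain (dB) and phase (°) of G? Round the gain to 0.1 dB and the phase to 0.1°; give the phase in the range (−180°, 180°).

At ω = 2201 rad/s:
zero (1 + j2201·0.04) = 1 + j88.04 → |·| ≈ 88.046, ∠ ≈ 89.35°
zero (1 + j2201·0.025) = 1 + j55.025 → |·| ≈ 55.034, ∠ ≈ 88.96°
pole (1 + j2201·0.125) = 1 + j275.125 → |·| ≈ 275.13, ∠ ≈ 89.79°
pole (1 + j2201·0.004) = 1 + j8.804 → |·| ≈ 8.8606, ∠ ≈ 83.52°
pole (1 + j2201·0.001) = 1 + j2.201 → |·| ≈ 2.4175, ∠ ≈ 65.57°
|G| = 0.0005 · 88.046 · 55.034 / (275.13 · 8.8606 · 2.4175) ≈ 0.0004111
Gain = 20 log₁₀(0.0004111) ≈ -67.72 dB
∠G = (89.35° + 88.96°) − (89.79° + 83.52° + 65.57°) = -60.57°

-67.7 dB, -60.6°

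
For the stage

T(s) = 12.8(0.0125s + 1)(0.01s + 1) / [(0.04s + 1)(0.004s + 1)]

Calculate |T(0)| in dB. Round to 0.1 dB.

22.1 dB

T(0) = 12.8 · 1 / 1 = 12.8
20 log₁₀(12.8) ≈ 22.14 dB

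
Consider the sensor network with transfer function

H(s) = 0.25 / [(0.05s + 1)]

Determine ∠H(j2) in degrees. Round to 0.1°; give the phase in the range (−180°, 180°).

-5.7°

At ω = 2 rad/s:
pole (1 + j2·0.05) = 1 + j0.1 → |·| ≈ 1.005, ∠ ≈ 5.71°
∠H = (0°) − (5.71°) = -5.71°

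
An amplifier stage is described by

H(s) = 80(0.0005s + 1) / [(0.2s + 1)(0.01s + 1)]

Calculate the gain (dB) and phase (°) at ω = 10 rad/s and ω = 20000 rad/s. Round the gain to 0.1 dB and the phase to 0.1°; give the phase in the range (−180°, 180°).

At ω = 10 rad/s:
zero (1 + j10·0.0005) = 1 + j0.005 → |·| ≈ 1, ∠ ≈ 0.29°
pole (1 + j10·0.2) = 1 + j2 → |·| ≈ 2.2361, ∠ ≈ 63.43°
pole (1 + j10·0.01) = 1 + j0.1 → |·| ≈ 1.005, ∠ ≈ 5.71°
|H| = 80 · 1 / (2.2361 · 1.005) ≈ 35.599
Gain = 20 log₁₀(35.599) ≈ 31.03 dB
∠H = (0.29°) − (63.43° + 5.71°) = -68.85°

At ω = 20000 rad/s:
zero (1 + j20000·0.0005) = 1 + j10 → |·| ≈ 10.05, ∠ ≈ 84.29°
pole (1 + j20000·0.2) = 1 + j4000 → |·| ≈ 4000, ∠ ≈ 89.99°
pole (1 + j20000·0.01) = 1 + j200 → |·| ≈ 200, ∠ ≈ 89.71°
|H| = 80 · 10.05 / (4000 · 200) ≈ 0.001005
Gain = 20 log₁₀(0.001005) ≈ -59.96 dB
∠H = (84.29°) − (89.99° + 89.71°) = -95.41°

ω = 10: 31.0 dB, -68.9°; ω = 20000: -60.0 dB, -95.4°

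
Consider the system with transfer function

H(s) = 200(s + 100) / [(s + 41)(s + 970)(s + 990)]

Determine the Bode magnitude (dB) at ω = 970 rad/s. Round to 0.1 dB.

At s = jω = j970:
zero (s+100): 100 + j970 → |·| = √(100²+970²) = √950900 ≈ 975.14, ∠ = arctan(970/100) ≈ 84.11°
pole (s+41): 41 + j970 → |·| = √(41²+970²) = √942581 ≈ 970.87, ∠ = arctan(970/41) ≈ 87.58°
pole (s+970): 970 + j970 → |·| = √(970²+970²) = √1881800 ≈ 1371.8, ∠ = arctan(970/970) ≈ 45.00°
pole (s+990): 990 + j970 → |·| = √(990²+970²) = √1921000 ≈ 1386, ∠ = arctan(970/990) ≈ 44.42°
|H| = 200 · 975.14 / 1.8459e+09 ≈ 0.00010565
Gain = 20 log₁₀(0.00010565) ≈ -79.52 dB

-79.5 dB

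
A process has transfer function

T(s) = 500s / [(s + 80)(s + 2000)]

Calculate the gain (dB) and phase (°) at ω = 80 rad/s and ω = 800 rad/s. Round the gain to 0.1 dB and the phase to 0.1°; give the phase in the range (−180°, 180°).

At s = jω = j80:
zero at origin: s = j80 → |·| = 80, ∠ = 90.00°
pole (s+80): 80 + j80 → |·| = √(80²+80²) = √12800 ≈ 113.14, ∠ = arctan(80/80) ≈ 45.00°
pole (s+2000): 2000 + j80 → |·| = √(2000²+80²) = √4006400 ≈ 2001.6, ∠ = arctan(80/2000) ≈ 2.29°
|T| = 500 · 80 / 2.2646e+05 ≈ 0.17663
Gain = 20 log₁₀(0.17663) ≈ -15.06 dB
∠T = 90.00° − 47.29° = 42.71°

At s = jω = j800:
zero at origin: s = j800 → |·| = 800, ∠ = 90.00°
pole (s+80): 80 + j800 → |·| = √(80²+800²) = √646400 ≈ 803.99, ∠ = arctan(800/80) ≈ 84.29°
pole (s+2000): 2000 + j800 → |·| = √(2000²+800²) = √4640000 ≈ 2154.1, ∠ = arctan(800/2000) ≈ 21.80°
|T| = 500 · 800 / 1.7319e+06 ≈ 0.23096
Gain = 20 log₁₀(0.23096) ≈ -12.73 dB
∠T = 90.00° − 106.09° = -16.09°

ω = 80: -15.1 dB, 42.7°; ω = 800: -12.7 dB, -16.1°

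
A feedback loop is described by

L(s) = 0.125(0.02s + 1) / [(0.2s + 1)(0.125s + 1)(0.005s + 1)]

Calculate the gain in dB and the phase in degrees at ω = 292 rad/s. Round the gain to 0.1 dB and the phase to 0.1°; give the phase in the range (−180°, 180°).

At ω = 292 rad/s:
zero (1 + j292·0.02) = 1 + j5.84 → |·| ≈ 5.925, ∠ ≈ 80.28°
pole (1 + j292·0.2) = 1 + j58.4 → |·| ≈ 58.409, ∠ ≈ 89.02°
pole (1 + j292·0.125) = 1 + j36.5 → |·| ≈ 36.514, ∠ ≈ 88.43°
pole (1 + j292·0.005) = 1 + j1.46 → |·| ≈ 1.7696, ∠ ≈ 55.59°
|L| = 0.125 · 5.925 / (58.409 · 36.514 · 1.7696) ≈ 0.00019624
Gain = 20 log₁₀(0.00019624) ≈ -74.14 dB
∠L = (80.28°) − (89.02° + 88.43° + 55.59°) = -152.76°

-74.1 dB, -152.8°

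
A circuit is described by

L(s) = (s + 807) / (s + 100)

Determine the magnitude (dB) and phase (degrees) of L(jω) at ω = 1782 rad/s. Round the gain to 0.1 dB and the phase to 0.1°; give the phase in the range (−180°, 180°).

Substitute s = j1782:
Numerator: (j1782) + 807 = 807 + j1782
Denominator: (j1782) + 100 = 100 + j1782
|N| = √(807² + 1782²) ≈ 1956.2, ∠N ≈ 65.64°
|D| = √(100² + 1782²) ≈ 1784.8, ∠D ≈ 86.79°
|L| = 1956.2 / 1784.8 ≈ 1.096
Gain = 20 log₁₀(1.096) ≈ 0.80 dB
∠L = 65.64° − 86.79° = -21.15°

0.8 dB, -21.2°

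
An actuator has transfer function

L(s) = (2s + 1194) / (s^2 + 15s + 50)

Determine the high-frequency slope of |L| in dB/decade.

Each pole contributes −20 dB/decade at high frequency; each zero contributes +20 dB/decade.
Net: 1 zero(s) − 2 pole(s) → -20 dB/decade.

-20 dB/decade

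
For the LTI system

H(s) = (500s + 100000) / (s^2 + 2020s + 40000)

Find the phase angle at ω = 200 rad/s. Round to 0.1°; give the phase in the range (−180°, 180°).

-45.0°

Substitute s = j200:
Numerator: 500(j200) + 100000 = 100000 + j100000
Denominator: (j200)^2 + 2020(j200) + 40000 = 0 + j404000
|N| = √(100000² + 100000²) ≈ 1.4142e+05, ∠N ≈ 45.00°
|D| = √(0² + 404000²) ≈ 4.04e+05, ∠D ≈ 90.00°
∠H = 45.00° − 90.00° = -45.00°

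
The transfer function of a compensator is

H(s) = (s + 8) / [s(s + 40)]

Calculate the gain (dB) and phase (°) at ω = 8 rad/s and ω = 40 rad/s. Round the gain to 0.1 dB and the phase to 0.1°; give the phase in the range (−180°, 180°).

ω = 8: -29.2 dB, -56.3°; ω = 40: -34.9 dB, -56.3°

At s = jω = j8:
zero (s+8): 8 + j8 → |·| = √(8²+8²) = √128 ≈ 11.314, ∠ = arctan(8/8) ≈ 45.00°
pole (s+40): 40 + j8 → |·| = √(40²+8²) = √1664 ≈ 40.792, ∠ = arctan(8/40) ≈ 11.31°
pole at origin: |s| = 8, ∠ = 90.00° (in denominator)
|H| = 1 · 11.314 / 326.34 ≈ 0.034669
Gain = 20 log₁₀(0.034669) ≈ -29.20 dB
∠H = 45.00° − 101.31° = -56.31°

At s = jω = j40:
zero (s+8): 8 + j40 → |·| = √(8²+40²) = √1664 ≈ 40.792, ∠ = arctan(40/8) ≈ 78.69°
pole (s+40): 40 + j40 → |·| = √(40²+40²) = √3200 ≈ 56.569, ∠ = arctan(40/40) ≈ 45.00°
pole at origin: |s| = 40, ∠ = 90.00° (in denominator)
|H| = 1 · 40.792 / 2262.8 ≈ 0.018027
Gain = 20 log₁₀(0.018027) ≈ -34.88 dB
∠H = 78.69° − 135.00° = -56.31°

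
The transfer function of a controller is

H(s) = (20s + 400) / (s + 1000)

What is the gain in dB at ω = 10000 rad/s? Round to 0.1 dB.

26.0 dB

Substitute s = j10000:
Numerator: 20(j10000) + 400 = 400 + j200000
Denominator: (j10000) + 1000 = 1000 + j10000
|N| = √(400² + 200000²) ≈ 2e+05, ∠N ≈ 89.89°
|D| = √(1000² + 10000²) ≈ 10050, ∠D ≈ 84.29°
|H| = 2e+05 / 10050 ≈ 19.9
Gain = 20 log₁₀(19.9) ≈ 25.98 dB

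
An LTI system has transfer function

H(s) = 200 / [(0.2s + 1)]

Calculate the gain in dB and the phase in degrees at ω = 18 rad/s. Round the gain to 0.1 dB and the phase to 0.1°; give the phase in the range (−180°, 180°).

34.6 dB, -74.5°

At ω = 18 rad/s:
pole (1 + j18·0.2) = 1 + j3.6 → |·| ≈ 3.7363, ∠ ≈ 74.48°
|H| = 200 · 1 / (3.7363) ≈ 53.529
Gain = 20 log₁₀(53.529) ≈ 34.57 dB
∠H = (0°) − (74.48°) = -74.48°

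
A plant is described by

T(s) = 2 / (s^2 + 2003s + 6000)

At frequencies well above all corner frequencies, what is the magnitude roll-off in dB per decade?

Each pole contributes −20 dB/decade at high frequency; each zero contributes +20 dB/decade.
Net: 0 zero(s) − 2 pole(s) → -40 dB/decade.

-40 dB/decade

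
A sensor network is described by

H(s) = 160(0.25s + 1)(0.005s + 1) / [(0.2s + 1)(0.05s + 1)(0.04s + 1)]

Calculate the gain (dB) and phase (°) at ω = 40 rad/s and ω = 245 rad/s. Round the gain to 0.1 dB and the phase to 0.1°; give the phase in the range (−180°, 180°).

ω = 40: 33.7 dB, -108.7°; ω = 245: 8.3 dB, -118.5°

At ω = 40 rad/s:
zero (1 + j40·0.25) = 1 + j10 → |·| ≈ 10.05, ∠ ≈ 84.29°
zero (1 + j40·0.005) = 1 + j0.2 → |·| ≈ 1.0198, ∠ ≈ 11.31°
pole (1 + j40·0.2) = 1 + j8 → |·| ≈ 8.0623, ∠ ≈ 82.87°
pole (1 + j40·0.05) = 1 + j2 → |·| ≈ 2.2361, ∠ ≈ 63.43°
pole (1 + j40·0.04) = 1 + j1.6 → |·| ≈ 1.8868, ∠ ≈ 57.99°
|H| = 160 · 10.05 · 1.0198 / (8.0623 · 2.2361 · 1.8868) ≈ 48.209
Gain = 20 log₁₀(48.209) ≈ 33.66 dB
∠H = (84.29° + 11.31°) − (82.87° + 63.43° + 57.99°) = -108.69°

At ω = 245 rad/s:
zero (1 + j245·0.25) = 1 + j61.25 → |·| ≈ 61.258, ∠ ≈ 89.06°
zero (1 + j245·0.005) = 1 + j1.225 → |·| ≈ 1.5813, ∠ ≈ 50.77°
pole (1 + j245·0.2) = 1 + j49 → |·| ≈ 49.01, ∠ ≈ 88.83°
pole (1 + j245·0.05) = 1 + j12.25 → |·| ≈ 12.291, ∠ ≈ 85.33°
pole (1 + j245·0.04) = 1 + j9.8 → |·| ≈ 9.8509, ∠ ≈ 84.17°
|H| = 160 · 61.258 · 1.5813 / (49.01 · 12.291 · 9.8509) ≈ 2.6119
Gain = 20 log₁₀(2.6119) ≈ 8.34 dB
∠H = (89.06° + 50.77°) − (88.83° + 85.33° + 84.17°) = -118.50°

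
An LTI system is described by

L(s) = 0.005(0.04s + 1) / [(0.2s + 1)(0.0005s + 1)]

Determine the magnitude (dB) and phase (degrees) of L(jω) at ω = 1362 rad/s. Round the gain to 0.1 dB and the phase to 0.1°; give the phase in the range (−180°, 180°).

-61.7 dB, -35.1°

At ω = 1362 rad/s:
zero (1 + j1362·0.04) = 1 + j54.48 → |·| ≈ 54.489, ∠ ≈ 88.95°
pole (1 + j1362·0.2) = 1 + j272.4 → |·| ≈ 272.4, ∠ ≈ 89.79°
pole (1 + j1362·0.0005) = 1 + j0.681 → |·| ≈ 1.2099, ∠ ≈ 34.25°
|L| = 0.005 · 54.489 / (272.4 · 1.2099) ≈ 0.00082665
Gain = 20 log₁₀(0.00082665) ≈ -61.65 dB
∠L = (88.95°) − (89.79° + 34.25°) = -35.09°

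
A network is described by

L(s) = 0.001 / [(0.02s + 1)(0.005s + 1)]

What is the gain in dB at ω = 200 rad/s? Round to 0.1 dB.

At ω = 200 rad/s:
pole (1 + j200·0.02) = 1 + j4 → |·| ≈ 4.1231, ∠ ≈ 75.96°
pole (1 + j200·0.005) = 1 + j1 → |·| ≈ 1.4142, ∠ ≈ 45.00°
|L| = 0.001 · 1 / (4.1231 · 1.4142) ≈ 0.0001715
Gain = 20 log₁₀(0.0001715) ≈ -75.31 dB

-75.3 dB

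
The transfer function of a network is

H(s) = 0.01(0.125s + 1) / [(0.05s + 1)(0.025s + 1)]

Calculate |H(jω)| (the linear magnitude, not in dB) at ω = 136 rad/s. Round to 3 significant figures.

0.00699

At ω = 136 rad/s:
zero (1 + j136·0.125) = 1 + j17 → |·| ≈ 17.029, ∠ ≈ 86.63°
pole (1 + j136·0.05) = 1 + j6.8 → |·| ≈ 6.8731, ∠ ≈ 81.63°
pole (1 + j136·0.025) = 1 + j3.4 → |·| ≈ 3.544, ∠ ≈ 73.61°
|H| = 0.01 · 17.029 / (6.8731 · 3.544) ≈ 0.0069911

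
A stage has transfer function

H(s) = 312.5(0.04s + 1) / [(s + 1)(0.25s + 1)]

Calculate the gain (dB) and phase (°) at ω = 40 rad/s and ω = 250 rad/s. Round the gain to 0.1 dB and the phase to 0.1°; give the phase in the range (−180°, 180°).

At ω = 40 rad/s:
zero (1 + j40·0.04) = 1 + j1.6 → |·| ≈ 1.8868, ∠ ≈ 57.99°
pole (1 + j40·1) = 1 + j40 → |·| ≈ 40.012, ∠ ≈ 88.57°
pole (1 + j40·0.25) = 1 + j10 → |·| ≈ 10.05, ∠ ≈ 84.29°
|H| = 312.5 · 1.8868 / (40.012 · 10.05) ≈ 1.4663
Gain = 20 log₁₀(1.4663) ≈ 3.32 dB
∠H = (57.99°) − (88.57° + 84.29°) = -114.87°

At ω = 250 rad/s:
zero (1 + j250·0.04) = 1 + j10 → |·| ≈ 10.05, ∠ ≈ 84.29°
pole (1 + j250·1) = 1 + j250 → |·| ≈ 250, ∠ ≈ 89.77°
pole (1 + j250·0.25) = 1 + j62.5 → |·| ≈ 62.508, ∠ ≈ 89.08°
|H| = 312.5 · 10.05 / (250 · 62.508) ≈ 0.20097
Gain = 20 log₁₀(0.20097) ≈ -13.94 dB
∠H = (84.29°) − (89.77° + 89.08°) = -94.56°

ω = 40: 3.3 dB, -114.9°; ω = 250: -13.9 dB, -94.6°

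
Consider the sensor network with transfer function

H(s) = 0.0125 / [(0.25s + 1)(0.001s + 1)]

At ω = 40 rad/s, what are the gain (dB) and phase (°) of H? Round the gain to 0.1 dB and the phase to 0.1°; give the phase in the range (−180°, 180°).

At ω = 40 rad/s:
pole (1 + j40·0.25) = 1 + j10 → |·| ≈ 10.05, ∠ ≈ 84.29°
pole (1 + j40·0.001) = 1 + j0.04 → |·| ≈ 1.0008, ∠ ≈ 2.29°
|H| = 0.0125 · 1 / (10.05 · 1.0008) ≈ 0.0012428
Gain = 20 log₁₀(0.0012428) ≈ -58.11 dB
∠H = (0°) − (84.29° + 2.29°) = -86.58°

-58.1 dB, -86.6°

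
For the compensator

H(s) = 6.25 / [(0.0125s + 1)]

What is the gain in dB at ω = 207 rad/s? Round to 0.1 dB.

7.1 dB

At ω = 207 rad/s:
pole (1 + j207·0.0125) = 1 + j2.5875 → |·| ≈ 2.774, ∠ ≈ 68.87°
|H| = 6.25 · 1 / (2.774) ≈ 2.2531
Gain = 20 log₁₀(2.2531) ≈ 7.06 dB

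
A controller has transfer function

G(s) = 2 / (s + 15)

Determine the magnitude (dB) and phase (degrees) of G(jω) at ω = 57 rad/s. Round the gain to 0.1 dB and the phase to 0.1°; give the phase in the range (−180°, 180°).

Substitute s = j57:
Numerator: 2 = 2 + j0
Denominator: (j57) + 15 = 15 + j57
|N| = √(2² + 0²) ≈ 2, ∠N ≈ 0.00°
|D| = √(15² + 57²) ≈ 58.941, ∠D ≈ 75.26°
|G| = 2 / 58.941 ≈ 0.033932
Gain = 20 log₁₀(0.033932) ≈ -29.39 dB
∠G = 0.00° − 75.26° = -75.26°

-29.4 dB, -75.3°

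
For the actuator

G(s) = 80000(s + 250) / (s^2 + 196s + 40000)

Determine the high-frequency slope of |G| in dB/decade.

-20 dB/decade

Each pole contributes −20 dB/decade at high frequency; each zero contributes +20 dB/decade.
Net: 1 zero(s) − 2 pole(s) → -20 dB/decade.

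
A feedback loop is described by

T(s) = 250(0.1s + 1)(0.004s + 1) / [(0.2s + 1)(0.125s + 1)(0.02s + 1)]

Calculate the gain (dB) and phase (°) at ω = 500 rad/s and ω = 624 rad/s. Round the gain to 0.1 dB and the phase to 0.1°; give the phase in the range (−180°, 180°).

At ω = 500 rad/s:
zero (1 + j500·0.1) = 1 + j50 → |·| ≈ 50.01, ∠ ≈ 88.85°
zero (1 + j500·0.004) = 1 + j2 → |·| ≈ 2.2361, ∠ ≈ 63.43°
pole (1 + j500·0.2) = 1 + j100 → |·| ≈ 100, ∠ ≈ 89.43°
pole (1 + j500·0.125) = 1 + j62.5 → |·| ≈ 62.508, ∠ ≈ 89.08°
pole (1 + j500·0.02) = 1 + j10 → |·| ≈ 10.05, ∠ ≈ 84.29°
|T| = 250 · 50.01 · 2.2361 / (100 · 62.508 · 10.05) ≈ 0.44503
Gain = 20 log₁₀(0.44503) ≈ -7.03 dB
∠T = (88.85° + 63.43°) − (89.43° + 89.08° + 84.29°) = -110.52°

At ω = 624 rad/s:
zero (1 + j624·0.1) = 1 + j62.4 → |·| ≈ 62.408, ∠ ≈ 89.08°
zero (1 + j624·0.004) = 1 + j2.496 → |·| ≈ 2.6889, ∠ ≈ 68.17°
pole (1 + j624·0.2) = 1 + j124.8 → |·| ≈ 124.8, ∠ ≈ 89.54°
pole (1 + j624·0.125) = 1 + j78 → |·| ≈ 78.006, ∠ ≈ 89.27°
pole (1 + j624·0.02) = 1 + j12.48 → |·| ≈ 12.52, ∠ ≈ 85.42°
|T| = 250 · 62.408 · 2.6889 / (124.8 · 78.006 · 12.52) ≈ 0.3442
Gain = 20 log₁₀(0.3442) ≈ -9.26 dB
∠T = (89.08° + 68.17°) − (89.54° + 89.27° + 85.42°) = -106.98°

ω = 500: -7.0 dB, -110.5°; ω = 624: -9.3 dB, -107.0°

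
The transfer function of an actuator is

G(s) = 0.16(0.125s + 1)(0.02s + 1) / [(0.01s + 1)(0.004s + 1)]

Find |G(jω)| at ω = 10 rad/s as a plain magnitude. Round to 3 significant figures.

0.260

At ω = 10 rad/s:
zero (1 + j10·0.125) = 1 + j1.25 → |·| ≈ 1.6008, ∠ ≈ 51.34°
zero (1 + j10·0.02) = 1 + j0.2 → |·| ≈ 1.0198, ∠ ≈ 11.31°
pole (1 + j10·0.01) = 1 + j0.1 → |·| ≈ 1.005, ∠ ≈ 5.71°
pole (1 + j10·0.004) = 1 + j0.04 → |·| ≈ 1.0008, ∠ ≈ 2.29°
|G| = 0.16 · 1.6008 · 1.0198 / (1.005 · 1.0008) ≈ 0.25969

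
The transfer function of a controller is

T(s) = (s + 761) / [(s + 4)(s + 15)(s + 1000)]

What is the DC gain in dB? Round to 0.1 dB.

T(0) = 1·761 / (4·15·1000) ≈ 0.012683
20 log₁₀(0.012683) ≈ -37.94 dB

-37.9 dB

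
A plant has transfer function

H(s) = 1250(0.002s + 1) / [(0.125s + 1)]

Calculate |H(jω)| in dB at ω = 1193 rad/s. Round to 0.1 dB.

At ω = 1193 rad/s:
zero (1 + j1193·0.002) = 1 + j2.386 → |·| ≈ 2.5871, ∠ ≈ 67.26°
pole (1 + j1193·0.125) = 1 + j149.125 → |·| ≈ 149.13, ∠ ≈ 89.62°
|H| = 1250 · 2.5871 / (149.13) ≈ 21.685
Gain = 20 log₁₀(21.685) ≈ 26.72 dB

26.7 dB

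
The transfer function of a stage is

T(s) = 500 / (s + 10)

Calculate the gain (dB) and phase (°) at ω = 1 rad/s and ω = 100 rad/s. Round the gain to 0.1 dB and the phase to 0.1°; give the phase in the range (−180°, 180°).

ω = 1: 33.9 dB, -5.7°; ω = 100: 13.9 dB, -84.3°

Substitute s = j1:
Numerator: 500 = 500 + j0
Denominator: (j1) + 10 = 10 + j1
|N| = √(500² + 0²) ≈ 500, ∠N ≈ 0.00°
|D| = √(10² + 1²) ≈ 10.05, ∠D ≈ 5.71°
|T| = 500 / 10.05 ≈ 49.751
Gain = 20 log₁₀(49.751) ≈ 33.94 dB
∠T = 0.00° − 5.71° = -5.71°

Substitute s = j100:
Numerator: 500 = 500 + j0
Denominator: (j100) + 10 = 10 + j100
|N| = √(500² + 0²) ≈ 500, ∠N ≈ 0.00°
|D| = √(10² + 100²) ≈ 100.5, ∠D ≈ 84.29°
|T| = 500 / 100.5 ≈ 4.9751
Gain = 20 log₁₀(4.9751) ≈ 13.94 dB
∠T = 0.00° − 84.29° = -84.29°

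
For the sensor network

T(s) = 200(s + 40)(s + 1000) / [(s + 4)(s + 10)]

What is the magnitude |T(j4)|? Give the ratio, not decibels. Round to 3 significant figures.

At s = jω = j4:
zero (s+40): 40 + j4 → |·| = √(40²+4²) = √1616 ≈ 40.2, ∠ = arctan(4/40) ≈ 5.71°
zero (s+1000): 1000 + j4 → |·| = √(1000²+4²) = √1000016 ≈ 1000, ∠ = arctan(4/1000) ≈ 0.23°
pole (s+4): 4 + j4 → |·| = √(4²+4²) = √32 ≈ 5.6569, ∠ = arctan(4/4) ≈ 45.00°
pole (s+10): 10 + j4 → |·| = √(10²+4²) = √116 ≈ 10.77, ∠ = arctan(4/10) ≈ 21.80°
|T| = 200 · 40200 / 60.925 ≈ 1.3197e+05

1.32e+05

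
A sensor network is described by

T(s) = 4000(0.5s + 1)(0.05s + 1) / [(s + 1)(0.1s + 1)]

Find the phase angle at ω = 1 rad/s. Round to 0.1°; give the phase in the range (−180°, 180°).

-21.3°

At ω = 1 rad/s:
zero (1 + j1·0.5) = 1 + j0.5 → |·| ≈ 1.118, ∠ ≈ 26.57°
zero (1 + j1·0.05) = 1 + j0.05 → |·| ≈ 1.0012, ∠ ≈ 2.86°
pole (1 + j1·1) = 1 + j1 → |·| ≈ 1.4142, ∠ ≈ 45.00°
pole (1 + j1·0.1) = 1 + j0.1 → |·| ≈ 1.005, ∠ ≈ 5.71°
∠T = (26.57° + 2.86°) − (45.00° + 5.71°) = -21.28°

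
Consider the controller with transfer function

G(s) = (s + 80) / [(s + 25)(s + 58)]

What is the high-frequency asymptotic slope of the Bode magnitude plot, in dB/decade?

Each pole contributes −20 dB/decade at high frequency; each zero contributes +20 dB/decade.
Net: 1 zero(s) − 2 pole(s) → -20 dB/decade.

-20 dB/decade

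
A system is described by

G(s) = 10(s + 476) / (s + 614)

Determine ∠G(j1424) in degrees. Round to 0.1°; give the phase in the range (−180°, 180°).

4.8°

At s = jω = j1424:
zero (s+476): 476 + j1424 → |·| = √(476²+1424²) = √2254352 ≈ 1501.4, ∠ = arctan(1424/476) ≈ 71.52°
pole (s+614): 614 + j1424 → |·| = √(614²+1424²) = √2404772 ≈ 1550.7, ∠ = arctan(1424/614) ≈ 66.68°
∠G = 71.52° − 66.68° = 4.84°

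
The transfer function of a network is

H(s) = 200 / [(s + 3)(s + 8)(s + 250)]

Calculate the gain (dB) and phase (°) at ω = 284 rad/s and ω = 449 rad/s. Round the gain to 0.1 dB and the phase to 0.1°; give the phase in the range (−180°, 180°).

At s = jω = j284:
pole (s+3): 3 + j284 → |·| = √(3²+284²) = √80665 ≈ 284.02, ∠ = arctan(284/3) ≈ 89.39°
pole (s+8): 8 + j284 → |·| = √(8²+284²) = √80720 ≈ 284.11, ∠ = arctan(284/8) ≈ 88.39°
pole (s+250): 250 + j284 → |·| = √(250²+284²) = √143156 ≈ 378.36, ∠ = arctan(284/250) ≈ 48.64°
|H| = 200 / 3.0531e+07 ≈ 6.5507e-06
Gain = 20 log₁₀(6.5507e-06) ≈ -103.67 dB
∠H = 0.00° − 226.42° = -226.42° ≡ 133.58° (principal value)

At s = jω = j449:
pole (s+3): 3 + j449 → |·| = √(3²+449²) = √201610 ≈ 449.01, ∠ = arctan(449/3) ≈ 89.62°
pole (s+8): 8 + j449 → |·| = √(8²+449²) = √201665 ≈ 449.07, ∠ = arctan(449/8) ≈ 88.98°
pole (s+250): 250 + j449 → |·| = √(250²+449²) = √264101 ≈ 513.91, ∠ = arctan(449/250) ≈ 60.89°
|H| = 200 / 1.0362e+08 ≈ 1.9301e-06
Gain = 20 log₁₀(1.9301e-06) ≈ -114.29 dB
∠H = 0.00° − 239.49° = -239.49° ≡ 120.51° (principal value)

ω = 284: -103.7 dB, 133.6°; ω = 449: -114.3 dB, 120.5°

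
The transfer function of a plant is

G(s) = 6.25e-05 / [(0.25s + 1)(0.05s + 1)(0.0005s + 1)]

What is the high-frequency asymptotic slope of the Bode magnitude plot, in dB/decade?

-60 dB/decade

Each pole contributes −20 dB/decade at high frequency; each zero contributes +20 dB/decade.
Net: 0 zero(s) − 3 pole(s) → -60 dB/decade.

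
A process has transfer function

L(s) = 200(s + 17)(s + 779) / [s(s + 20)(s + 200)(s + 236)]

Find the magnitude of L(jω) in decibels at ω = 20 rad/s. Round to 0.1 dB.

At s = jω = j20:
zero (s+17): 17 + j20 → |·| = √(17²+20²) = √689 ≈ 26.249, ∠ = arctan(20/17) ≈ 49.64°
zero (s+779): 779 + j20 → |·| = √(779²+20²) = √607241 ≈ 779.26, ∠ = arctan(20/779) ≈ 1.47°
pole (s+20): 20 + j20 → |·| = √(20²+20²) = √800 ≈ 28.284, ∠ = arctan(20/20) ≈ 45.00°
pole (s+200): 200 + j20 → |·| = √(200²+20²) = √40400 ≈ 201, ∠ = arctan(20/200) ≈ 5.71°
pole (s+236): 236 + j20 → |·| = √(236²+20²) = √56096 ≈ 236.85, ∠ = arctan(20/236) ≈ 4.84°
pole at origin: |s| = 20, ∠ = 90.00° (in denominator)
|L| = 200 · 20455 / 2.693e+07 ≈ 0.15191
Gain = 20 log₁₀(0.15191) ≈ -16.37 dB

-16.4 dB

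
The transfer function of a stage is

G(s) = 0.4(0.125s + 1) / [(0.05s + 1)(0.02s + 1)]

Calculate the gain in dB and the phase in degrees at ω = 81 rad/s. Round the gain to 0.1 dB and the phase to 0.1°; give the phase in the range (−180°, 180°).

-5.8 dB, -50.1°

At ω = 81 rad/s:
zero (1 + j81·0.125) = 1 + j10.125 → |·| ≈ 10.174, ∠ ≈ 84.36°
pole (1 + j81·0.05) = 1 + j4.05 → |·| ≈ 4.1716, ∠ ≈ 76.13°
pole (1 + j81·0.02) = 1 + j1.62 → |·| ≈ 1.9038, ∠ ≈ 58.31°
|G| = 0.4 · 10.174 / (4.1716 · 1.9038) ≈ 0.51242
Gain = 20 log₁₀(0.51242) ≈ -5.81 dB
∠G = (84.36°) − (76.13° + 58.31°) = -50.08°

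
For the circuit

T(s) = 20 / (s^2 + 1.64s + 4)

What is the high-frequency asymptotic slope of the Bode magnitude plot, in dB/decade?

Each pole contributes −20 dB/decade at high frequency; each zero contributes +20 dB/decade.
Net: 0 zero(s) − 2 pole(s) → -40 dB/decade.

-40 dB/decade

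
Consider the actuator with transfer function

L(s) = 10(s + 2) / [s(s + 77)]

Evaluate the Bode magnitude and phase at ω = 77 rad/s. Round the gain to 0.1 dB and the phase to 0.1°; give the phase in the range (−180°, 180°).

At s = jω = j77:
zero (s+2): 2 + j77 → |·| = √(2²+77²) = √5933 ≈ 77.026, ∠ = arctan(77/2) ≈ 88.51°
pole (s+77): 77 + j77 → |·| = √(77²+77²) = √11858 ≈ 108.89, ∠ = arctan(77/77) ≈ 45.00°
pole at origin: |s| = 77, ∠ = 90.00° (in denominator)
|L| = 10 · 77.026 / 8384.5 ≈ 0.091867
Gain = 20 log₁₀(0.091867) ≈ -20.74 dB
∠L = 88.51° − 135.00° = -46.49°

-20.7 dB, -46.5°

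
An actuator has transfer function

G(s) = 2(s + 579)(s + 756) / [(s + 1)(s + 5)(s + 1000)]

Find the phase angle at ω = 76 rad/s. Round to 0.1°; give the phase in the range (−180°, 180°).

-166.6°

At s = jω = j76:
zero (s+579): 579 + j76 → |·| = √(579²+76²) = √341017 ≈ 583.97, ∠ = arctan(76/579) ≈ 7.48°
zero (s+756): 756 + j76 → |·| = √(756²+76²) = √577312 ≈ 759.81, ∠ = arctan(76/756) ≈ 5.74°
pole (s+1): 1 + j76 → |·| = √(1²+76²) = √5777 ≈ 76.007, ∠ = arctan(76/1) ≈ 89.25°
pole (s+5): 5 + j76 → |·| = √(5²+76²) = √5801 ≈ 76.164, ∠ = arctan(76/5) ≈ 86.24°
pole (s+1000): 1000 + j76 → |·| = √(1000²+76²) = √1005776 ≈ 1002.9, ∠ = arctan(76/1000) ≈ 4.35°
∠G = 13.22° − 179.84° = -166.62°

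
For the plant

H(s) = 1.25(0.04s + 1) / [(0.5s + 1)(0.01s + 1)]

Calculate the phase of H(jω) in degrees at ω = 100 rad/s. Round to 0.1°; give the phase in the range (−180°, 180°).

-57.9°

At ω = 100 rad/s:
zero (1 + j100·0.04) = 1 + j4 → |·| ≈ 4.1231, ∠ ≈ 75.96°
pole (1 + j100·0.5) = 1 + j50 → |·| ≈ 50.01, ∠ ≈ 88.85°
pole (1 + j100·0.01) = 1 + j1 → |·| ≈ 1.4142, ∠ ≈ 45.00°
∠H = (75.96°) − (88.85° + 45.00°) = -57.89°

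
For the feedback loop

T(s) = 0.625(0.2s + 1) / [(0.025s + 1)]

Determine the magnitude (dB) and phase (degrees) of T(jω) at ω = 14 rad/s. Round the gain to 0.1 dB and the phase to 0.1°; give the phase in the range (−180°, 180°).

At ω = 14 rad/s:
zero (1 + j14·0.2) = 1 + j2.8 → |·| ≈ 2.9732, ∠ ≈ 70.35°
pole (1 + j14·0.025) = 1 + j0.35 → |·| ≈ 1.0595, ∠ ≈ 19.29°
|T| = 0.625 · 2.9732 / (1.0595) ≈ 1.7539
Gain = 20 log₁₀(1.7539) ≈ 4.88 dB
∠T = (70.35°) − (19.29°) = 51.06°

4.9 dB, 51.1°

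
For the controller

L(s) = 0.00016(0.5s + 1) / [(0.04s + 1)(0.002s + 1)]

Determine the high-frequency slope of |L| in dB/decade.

Each pole contributes −20 dB/decade at high frequency; each zero contributes +20 dB/decade.
Net: 1 zero(s) − 2 pole(s) → -20 dB/decade.

-20 dB/decade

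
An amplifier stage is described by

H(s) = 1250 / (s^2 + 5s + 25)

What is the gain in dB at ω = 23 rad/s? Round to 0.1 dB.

At s = jω = j23:
quadratic: (j23)² + 5·j23 + 25 = -504 + j115 → |·| ≈ 516.95, ∠ ≈ 167.15°
|H| = 1250 / 516.95 ≈ 2.418
Gain = 20 log₁₀(2.418) ≈ 7.67 dB

7.7 dB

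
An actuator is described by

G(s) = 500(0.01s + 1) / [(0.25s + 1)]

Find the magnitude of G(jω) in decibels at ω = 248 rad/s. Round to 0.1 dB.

At ω = 248 rad/s:
zero (1 + j248·0.01) = 1 + j2.48 → |·| ≈ 2.674, ∠ ≈ 68.04°
pole (1 + j248·0.25) = 1 + j62 → |·| ≈ 62.008, ∠ ≈ 89.08°
|G| = 500 · 2.674 / (62.008) ≈ 21.562
Gain = 20 log₁₀(21.562) ≈ 26.67 dB

26.7 dB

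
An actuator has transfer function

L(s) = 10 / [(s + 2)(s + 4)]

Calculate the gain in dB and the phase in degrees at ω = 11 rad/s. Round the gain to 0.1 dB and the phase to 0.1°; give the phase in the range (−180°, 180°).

-22.3 dB, -149.7°

At s = jω = j11:
pole (s+2): 2 + j11 → |·| = √(2²+11²) = √125 ≈ 11.18, ∠ = arctan(11/2) ≈ 79.70°
pole (s+4): 4 + j11 → |·| = √(4²+11²) = √137 ≈ 11.705, ∠ = arctan(11/4) ≈ 70.02°
|L| = 10 / 130.86 ≈ 0.076418
Gain = 20 log₁₀(0.076418) ≈ -22.34 dB
∠L = 0.00° − 149.72° = -149.72°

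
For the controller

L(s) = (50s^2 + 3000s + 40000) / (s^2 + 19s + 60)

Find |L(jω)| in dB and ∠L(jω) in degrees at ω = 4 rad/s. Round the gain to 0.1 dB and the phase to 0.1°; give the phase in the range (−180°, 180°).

53.4 dB, -42.9°

Substitute s = j4:
Numerator: 50(j4)^2 + 3000(j4) + 40000 = 39200 + j12000
Denominator: (j4)^2 + 19(j4) + 60 = 44 + j76
|N| = √(39200² + 12000²) ≈ 40996, ∠N ≈ 17.02°
|D| = √(44² + 76²) ≈ 87.818, ∠D ≈ 59.93°
|L| = 40996 / 87.818 ≈ 466.83
Gain = 20 log₁₀(466.83) ≈ 53.38 dB
∠L = 17.02° − 59.93° = -42.91°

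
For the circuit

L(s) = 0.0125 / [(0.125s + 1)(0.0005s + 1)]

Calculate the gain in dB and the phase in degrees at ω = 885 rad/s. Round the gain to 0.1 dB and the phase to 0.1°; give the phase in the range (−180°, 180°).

-79.7 dB, -113.4°

At ω = 885 rad/s:
pole (1 + j885·0.125) = 1 + j110.625 → |·| ≈ 110.63, ∠ ≈ 89.48°
pole (1 + j885·0.0005) = 1 + j0.4425 → |·| ≈ 1.0935, ∠ ≈ 23.87°
|L| = 0.0125 · 1 / (110.63 · 1.0935) ≈ 0.00010333
Gain = 20 log₁₀(0.00010333) ≈ -79.72 dB
∠L = (0°) − (89.48° + 23.87°) = -113.35°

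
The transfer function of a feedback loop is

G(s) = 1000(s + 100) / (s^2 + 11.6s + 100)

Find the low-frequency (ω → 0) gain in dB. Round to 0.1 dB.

G(0) = 1000·100 / 100 = 1000
20 log₁₀(1000) ≈ 60.00 dB

60.0 dB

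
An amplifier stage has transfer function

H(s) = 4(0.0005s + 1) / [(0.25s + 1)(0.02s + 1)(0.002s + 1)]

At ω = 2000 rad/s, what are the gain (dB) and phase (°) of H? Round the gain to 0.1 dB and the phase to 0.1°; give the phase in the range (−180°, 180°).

At ω = 2000 rad/s:
zero (1 + j2000·0.0005) = 1 + j1 → |·| ≈ 1.4142, ∠ ≈ 45.00°
pole (1 + j2000·0.25) = 1 + j500 → |·| ≈ 500, ∠ ≈ 89.89°
pole (1 + j2000·0.02) = 1 + j40 → |·| ≈ 40.012, ∠ ≈ 88.57°
pole (1 + j2000·0.002) = 1 + j4 → |·| ≈ 4.1231, ∠ ≈ 75.96°
|H| = 4 · 1.4142 / (500 · 40.012 · 4.1231) ≈ 6.8578e-05
Gain = 20 log₁₀(6.8578e-05) ≈ -83.28 dB
∠H = (45.00°) − (89.89° + 88.57° + 75.96°) = -209.42° ≡ 150.58° (principal value)

-83.3 dB, 150.6°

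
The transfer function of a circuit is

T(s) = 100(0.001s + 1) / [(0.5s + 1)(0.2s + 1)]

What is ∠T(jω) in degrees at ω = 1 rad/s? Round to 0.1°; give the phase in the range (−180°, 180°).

-37.8°

At ω = 1 rad/s:
zero (1 + j1·0.001) = 1 + j0.001 → |·| ≈ 1, ∠ ≈ 0.06°
pole (1 + j1·0.5) = 1 + j0.5 → |·| ≈ 1.118, ∠ ≈ 26.57°
pole (1 + j1·0.2) = 1 + j0.2 → |·| ≈ 1.0198, ∠ ≈ 11.31°
∠T = (0.06°) − (26.57° + 11.31°) = -37.82°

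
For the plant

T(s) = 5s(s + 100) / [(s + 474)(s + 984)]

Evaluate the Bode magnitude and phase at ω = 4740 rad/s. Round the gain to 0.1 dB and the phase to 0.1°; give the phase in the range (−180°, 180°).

At s = jω = j4740:
zero (s+100): 100 + j4740 → |·| = √(100²+4740²) = √22477600 ≈ 4741.1, ∠ = arctan(4740/100) ≈ 88.79°
zero at origin: s = j4740 → |·| = 4740, ∠ = 90.00°
pole (s+474): 474 + j4740 → |·| = √(474²+4740²) = √22692276 ≈ 4763.6, ∠ = arctan(4740/474) ≈ 84.29°
pole (s+984): 984 + j4740 → |·| = √(984²+4740²) = √23435856 ≈ 4841.1, ∠ = arctan(4740/984) ≈ 78.27°
|T| = 5 · 2.2473e+07 / 2.3061e+07 ≈ 4.8725
Gain = 20 log₁₀(4.8725) ≈ 13.76 dB
∠T = 178.79° − 162.56° = 16.23°

13.8 dB, 16.2°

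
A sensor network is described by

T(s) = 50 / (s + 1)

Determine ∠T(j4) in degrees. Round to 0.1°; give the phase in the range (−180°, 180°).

Substitute s = j4:
Numerator: 50 = 50 + j0
Denominator: (j4) + 1 = 1 + j4
|N| = √(50² + 0²) ≈ 50, ∠N ≈ 0.00°
|D| = √(1² + 4²) ≈ 4.1231, ∠D ≈ 75.96°
∠T = 0.00° − 75.96° = -75.96°

-76.0°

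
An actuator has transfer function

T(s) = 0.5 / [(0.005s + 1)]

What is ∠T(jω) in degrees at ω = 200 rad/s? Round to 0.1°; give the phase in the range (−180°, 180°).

At ω = 200 rad/s:
pole (1 + j200·0.005) = 1 + j1 → |·| ≈ 1.4142, ∠ ≈ 45.00°
∠T = (0°) − (45.00°) = -45.00°

-45.0°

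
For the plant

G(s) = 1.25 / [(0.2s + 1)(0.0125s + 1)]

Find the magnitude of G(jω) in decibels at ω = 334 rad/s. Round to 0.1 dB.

At ω = 334 rad/s:
pole (1 + j334·0.2) = 1 + j66.8 → |·| ≈ 66.807, ∠ ≈ 89.14°
pole (1 + j334·0.0125) = 1 + j4.175 → |·| ≈ 4.2931, ∠ ≈ 76.53°
|G| = 1.25 · 1 / (66.807 · 4.2931) ≈ 0.0043583
Gain = 20 log₁₀(0.0043583) ≈ -47.21 dB

-47.2 dB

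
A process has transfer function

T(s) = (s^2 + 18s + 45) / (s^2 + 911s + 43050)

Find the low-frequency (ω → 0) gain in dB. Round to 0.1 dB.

T(0) = 45 / 43050 ≈ 0.0010453
20 log₁₀(0.0010453) ≈ -59.62 dB

-59.6 dB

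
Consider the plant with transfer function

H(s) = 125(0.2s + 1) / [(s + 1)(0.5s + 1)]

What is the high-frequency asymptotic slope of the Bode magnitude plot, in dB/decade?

Each pole contributes −20 dB/decade at high frequency; each zero contributes +20 dB/decade.
Net: 1 zero(s) − 2 pole(s) → -20 dB/decade.

-20 dB/decade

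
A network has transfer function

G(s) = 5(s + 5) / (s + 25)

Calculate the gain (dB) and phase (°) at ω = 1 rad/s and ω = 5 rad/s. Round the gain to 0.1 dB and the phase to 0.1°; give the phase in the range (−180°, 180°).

At s = jω = j1:
zero (s+5): 5 + j1 → |·| = √(5²+1²) = √26 ≈ 5.099, ∠ = arctan(1/5) ≈ 11.31°
pole (s+25): 25 + j1 → |·| = √(25²+1²) = √626 ≈ 25.02, ∠ = arctan(1/25) ≈ 2.29°
|G| = 5 · 5.099 / 25.02 ≈ 1.019
Gain = 20 log₁₀(1.019) ≈ 0.16 dB
∠G = 11.31° − 2.29° = 9.02°

At s = jω = j5:
zero (s+5): 5 + j5 → |·| = √(5²+5²) = √50 ≈ 7.0711, ∠ = arctan(5/5) ≈ 45.00°
pole (s+25): 25 + j5 → |·| = √(25²+5²) = √650 ≈ 25.495, ∠ = arctan(5/25) ≈ 11.31°
|G| = 5 · 7.0711 / 25.495 ≈ 1.3868
Gain = 20 log₁₀(1.3868) ≈ 2.84 dB
∠G = 45.00° − 11.31° = 33.69°

ω = 1: 0.2 dB, 9.0°; ω = 5: 2.8 dB, 33.7°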